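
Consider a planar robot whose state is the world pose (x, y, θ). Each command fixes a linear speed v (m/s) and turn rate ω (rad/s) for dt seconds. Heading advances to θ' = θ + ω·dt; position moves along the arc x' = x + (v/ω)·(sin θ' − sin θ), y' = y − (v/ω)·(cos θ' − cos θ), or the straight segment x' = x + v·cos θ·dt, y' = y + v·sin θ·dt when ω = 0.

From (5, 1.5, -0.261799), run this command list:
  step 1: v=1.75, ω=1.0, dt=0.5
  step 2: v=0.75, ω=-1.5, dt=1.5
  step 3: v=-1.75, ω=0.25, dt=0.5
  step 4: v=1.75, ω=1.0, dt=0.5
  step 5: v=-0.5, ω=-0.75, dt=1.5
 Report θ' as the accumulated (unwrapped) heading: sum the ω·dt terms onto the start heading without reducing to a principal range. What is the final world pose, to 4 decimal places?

step 1: θ'=0.2382 (R=1.7500) → pose (5.8659, 1.4898, 0.2382)
step 2: θ'=-2.0118 (R=-0.5000) → pose (6.4360, 0.7905, -2.0118)
step 3: θ'=-1.8868 (R=-7.0000) → pose (6.7591, 1.6030, -1.8868)
step 4: θ'=-1.3868 (R=1.7500) → pose (6.7020, 0.7390, -1.3868)
step 5: θ'=-2.5118 (R=0.6667) → pose (6.9648, 1.3997, -2.5118)

(6.9648, 1.3997, -2.5118)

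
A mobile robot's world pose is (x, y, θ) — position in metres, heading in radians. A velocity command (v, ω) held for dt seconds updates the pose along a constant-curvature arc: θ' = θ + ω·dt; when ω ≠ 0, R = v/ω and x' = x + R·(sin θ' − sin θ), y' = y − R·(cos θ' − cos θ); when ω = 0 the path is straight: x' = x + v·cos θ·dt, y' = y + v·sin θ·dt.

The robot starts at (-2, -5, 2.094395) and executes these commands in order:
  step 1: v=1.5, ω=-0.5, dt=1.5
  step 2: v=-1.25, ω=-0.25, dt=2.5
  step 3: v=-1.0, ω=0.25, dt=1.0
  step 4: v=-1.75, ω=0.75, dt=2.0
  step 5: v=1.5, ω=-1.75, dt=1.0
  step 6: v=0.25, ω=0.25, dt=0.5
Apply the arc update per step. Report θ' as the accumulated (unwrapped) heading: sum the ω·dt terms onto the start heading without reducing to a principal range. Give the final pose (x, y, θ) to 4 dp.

step 1: θ'=1.3444 (R=-3.0000) → pose (-2.3254, -2.8266, 1.3444)
step 2: θ'=0.7194 (R=5.0000) → pose (-3.9031, -5.4652, 0.7194)
step 3: θ'=0.9694 (R=-4.0000) → pose (-4.5656, -6.2109, 0.9694)
step 4: θ'=2.4694 (R=-2.3333) → pose (-4.0946, -9.3568, 2.4694)
step 5: θ'=0.7194 (R=-0.8571) → pose (-4.1257, -8.0414, 0.7194)
step 6: θ'=0.8444 (R=1.0000) → pose (-4.0370, -7.9534, 0.8444)

(-4.0370, -7.9534, 0.8444)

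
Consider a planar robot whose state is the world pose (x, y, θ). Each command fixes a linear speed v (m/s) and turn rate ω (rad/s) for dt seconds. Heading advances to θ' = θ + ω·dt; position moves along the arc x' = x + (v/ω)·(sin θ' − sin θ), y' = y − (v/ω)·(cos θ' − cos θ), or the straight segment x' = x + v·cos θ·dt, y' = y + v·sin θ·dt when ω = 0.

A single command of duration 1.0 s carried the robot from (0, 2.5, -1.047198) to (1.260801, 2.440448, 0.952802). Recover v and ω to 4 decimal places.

Δθ = 0.952802 − -1.047198 = 2.000000
ω = Δθ/dt = 2.000000/1.0 = 2.0000
R = Δx/(sin θ' − sin θ) = 0.7500
v = R·ω = 0.7500·2.0000 = 1.5000

v = 1.5000, ω = 2.0000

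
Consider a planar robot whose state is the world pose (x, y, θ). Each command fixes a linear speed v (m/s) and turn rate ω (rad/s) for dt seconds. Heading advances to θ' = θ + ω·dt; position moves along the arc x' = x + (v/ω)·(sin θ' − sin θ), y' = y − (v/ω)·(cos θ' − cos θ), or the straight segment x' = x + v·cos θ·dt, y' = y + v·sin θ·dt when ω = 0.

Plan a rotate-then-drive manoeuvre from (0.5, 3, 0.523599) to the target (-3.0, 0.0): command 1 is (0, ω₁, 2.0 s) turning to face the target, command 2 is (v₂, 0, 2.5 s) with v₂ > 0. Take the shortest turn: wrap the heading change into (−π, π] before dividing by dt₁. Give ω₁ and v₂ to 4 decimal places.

ω₁ = -1.4783, v₂ = 1.8439

heading to target = atan2(0−3, -3−0.5) = -2.4330
Δθ = wrap(-2.4330 − 0.5236) = -2.9566; ω₁ = Δθ/dt₁ = -1.4783
distance = √((-3−0.5)² + (0−3)²) = 4.6098; v₂ = distance/dt₂ = 1.8439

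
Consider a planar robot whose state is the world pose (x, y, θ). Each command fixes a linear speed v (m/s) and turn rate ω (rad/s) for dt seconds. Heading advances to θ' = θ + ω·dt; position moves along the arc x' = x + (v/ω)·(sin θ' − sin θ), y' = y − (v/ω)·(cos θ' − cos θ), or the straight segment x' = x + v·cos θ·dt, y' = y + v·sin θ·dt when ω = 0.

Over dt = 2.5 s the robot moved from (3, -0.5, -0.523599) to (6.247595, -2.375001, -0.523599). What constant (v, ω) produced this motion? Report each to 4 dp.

v = 1.5000, ω = 0.0000

Δθ = -0.523599 − -0.523599 = 0.000000
ω = Δθ/dt = 0.000000/2.5 = 0.0000
ω = 0 → v = (Δx·cos θ + Δy·sin θ)/dt = 1.5000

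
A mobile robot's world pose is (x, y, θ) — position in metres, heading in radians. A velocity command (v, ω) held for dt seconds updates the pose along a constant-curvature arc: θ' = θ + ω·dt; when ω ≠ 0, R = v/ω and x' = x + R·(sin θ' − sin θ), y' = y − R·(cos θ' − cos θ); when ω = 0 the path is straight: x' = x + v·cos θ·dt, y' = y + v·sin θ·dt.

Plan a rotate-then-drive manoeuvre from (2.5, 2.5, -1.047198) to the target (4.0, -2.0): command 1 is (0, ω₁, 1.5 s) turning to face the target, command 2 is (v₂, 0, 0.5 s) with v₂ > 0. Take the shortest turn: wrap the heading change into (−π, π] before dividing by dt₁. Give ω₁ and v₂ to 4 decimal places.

heading to target = atan2(-2−2.5, 4−2.5) = -1.2490
Δθ = wrap(-1.2490 − -1.0472) = -0.2018; ω₁ = Δθ/dt₁ = -0.1346
distance = √((4−2.5)² + (-2−2.5)²) = 4.7434; v₂ = distance/dt₂ = 9.4868

ω₁ = -0.1346, v₂ = 9.4868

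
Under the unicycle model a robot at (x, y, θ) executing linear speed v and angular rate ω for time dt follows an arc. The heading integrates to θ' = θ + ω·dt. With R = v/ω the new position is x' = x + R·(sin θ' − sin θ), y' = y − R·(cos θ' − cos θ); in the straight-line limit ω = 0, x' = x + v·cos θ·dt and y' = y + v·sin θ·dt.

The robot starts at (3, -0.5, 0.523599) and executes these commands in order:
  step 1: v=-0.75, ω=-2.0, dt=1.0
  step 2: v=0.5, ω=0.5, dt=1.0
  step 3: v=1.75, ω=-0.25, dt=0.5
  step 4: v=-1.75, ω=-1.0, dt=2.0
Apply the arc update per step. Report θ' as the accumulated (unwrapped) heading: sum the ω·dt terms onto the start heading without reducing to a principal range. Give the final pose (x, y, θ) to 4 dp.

step 1: θ'=-1.4764 (R=0.3750) → pose (2.4392, -0.2106, -1.4764)
step 2: θ'=-0.9764 (R=1.0000) → pose (2.6062, -0.6763, -0.9764)
step 3: θ'=-1.1014 (R=-7.0000) → pose (3.0497, -1.4300, -1.1014)
step 4: θ'=-3.1014 (R=1.7500) → pose (4.5401, 1.1102, -3.1014)

(4.5401, 1.1102, -3.1014)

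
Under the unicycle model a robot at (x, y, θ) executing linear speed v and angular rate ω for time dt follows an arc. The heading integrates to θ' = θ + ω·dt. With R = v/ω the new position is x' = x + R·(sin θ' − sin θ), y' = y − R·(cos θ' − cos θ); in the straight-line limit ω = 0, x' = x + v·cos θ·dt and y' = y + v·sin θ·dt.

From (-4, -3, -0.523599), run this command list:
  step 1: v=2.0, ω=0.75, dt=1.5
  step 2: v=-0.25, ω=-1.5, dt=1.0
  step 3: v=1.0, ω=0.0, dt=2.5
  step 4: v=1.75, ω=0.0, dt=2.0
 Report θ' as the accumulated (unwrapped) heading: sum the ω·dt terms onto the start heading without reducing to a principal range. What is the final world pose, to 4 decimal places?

(2.3537, -7.5505, -0.8986)

step 1: θ'=0.6014 (R=2.6667) → pose (-1.1579, -2.8894, 0.6014)
step 2: θ'=-0.8986 (R=0.1667) → pose (-1.3826, -2.8557, -0.8986)
step 3: θ'=-0.8986 (straight) → pose (0.1742, -4.8119, -0.8986)
step 4: θ'=-0.8986 (straight) → pose (2.3537, -7.5505, -0.8986)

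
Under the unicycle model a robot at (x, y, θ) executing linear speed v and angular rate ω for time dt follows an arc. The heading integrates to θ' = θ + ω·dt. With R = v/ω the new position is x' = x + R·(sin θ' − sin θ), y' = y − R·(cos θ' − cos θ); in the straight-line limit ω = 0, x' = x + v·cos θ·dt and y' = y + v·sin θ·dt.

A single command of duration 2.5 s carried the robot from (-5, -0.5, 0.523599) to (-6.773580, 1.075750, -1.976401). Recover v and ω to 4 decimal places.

Δθ = -1.976401 − 0.523599 = -2.500000
ω = Δθ/dt = -2.500000/2.5 = -1.0000
R = Δx/(sin θ' − sin θ) = 1.2500
v = R·ω = 1.2500·-1.0000 = -1.2500

v = -1.2500, ω = -1.0000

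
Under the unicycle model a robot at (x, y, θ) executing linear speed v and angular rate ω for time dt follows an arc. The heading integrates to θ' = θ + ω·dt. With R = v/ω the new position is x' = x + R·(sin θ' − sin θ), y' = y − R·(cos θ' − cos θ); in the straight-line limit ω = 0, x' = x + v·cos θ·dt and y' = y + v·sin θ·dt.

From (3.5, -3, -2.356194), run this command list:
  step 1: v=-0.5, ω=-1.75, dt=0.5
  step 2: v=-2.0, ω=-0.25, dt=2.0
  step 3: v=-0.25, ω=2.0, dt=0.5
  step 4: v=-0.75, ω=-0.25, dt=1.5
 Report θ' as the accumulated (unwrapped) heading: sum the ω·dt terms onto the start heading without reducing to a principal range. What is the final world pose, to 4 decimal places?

step 1: θ'=-3.2312 (R=0.2857) → pose (3.7276, -2.9175, -3.2312)
step 2: θ'=-3.7312 (R=8.0000) → pose (7.4600, -4.2361, -3.7312)
step 3: θ'=-2.7312 (R=-0.1250) → pose (7.5794, -4.2468, -2.7312)
step 4: θ'=-3.1062 (R=3.0000) → pose (8.6701, -3.9996, -3.1062)

(8.6701, -3.9996, -3.1062)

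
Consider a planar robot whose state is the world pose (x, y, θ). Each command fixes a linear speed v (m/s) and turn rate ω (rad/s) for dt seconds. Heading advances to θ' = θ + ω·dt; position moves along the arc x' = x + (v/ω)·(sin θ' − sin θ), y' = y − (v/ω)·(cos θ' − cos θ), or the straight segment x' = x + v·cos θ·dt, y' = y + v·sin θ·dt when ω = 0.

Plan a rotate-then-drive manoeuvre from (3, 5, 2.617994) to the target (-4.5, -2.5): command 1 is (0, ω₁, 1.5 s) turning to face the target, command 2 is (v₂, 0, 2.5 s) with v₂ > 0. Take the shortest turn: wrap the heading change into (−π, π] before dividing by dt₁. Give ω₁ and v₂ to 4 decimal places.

ω₁ = 0.8727, v₂ = 4.2426

heading to target = atan2(-2.5−5, -4.5−3) = -2.3562
Δθ = wrap(-2.3562 − 2.6180) = 1.3090; ω₁ = Δθ/dt₁ = 0.8727
distance = √((-4.5−3)² + (-2.5−5)²) = 10.6066; v₂ = distance/dt₂ = 4.2426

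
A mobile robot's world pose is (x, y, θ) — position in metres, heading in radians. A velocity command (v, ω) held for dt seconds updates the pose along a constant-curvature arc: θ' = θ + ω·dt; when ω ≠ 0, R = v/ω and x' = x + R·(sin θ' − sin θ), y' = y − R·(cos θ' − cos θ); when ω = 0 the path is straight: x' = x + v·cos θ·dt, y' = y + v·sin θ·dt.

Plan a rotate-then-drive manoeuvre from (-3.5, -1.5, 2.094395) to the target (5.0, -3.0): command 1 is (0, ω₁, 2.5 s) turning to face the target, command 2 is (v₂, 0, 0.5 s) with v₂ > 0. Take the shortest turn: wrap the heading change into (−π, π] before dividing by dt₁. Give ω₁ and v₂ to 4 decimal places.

heading to target = atan2(-3−-1.5, 5−-3.5) = -0.1747
Δθ = wrap(-0.1747 − 2.0944) = -2.2691; ω₁ = Δθ/dt₁ = -0.9076
distance = √((5−-3.5)² + (-3−-1.5)²) = 8.6313; v₂ = distance/dt₂ = 17.2627

ω₁ = -0.9076, v₂ = 17.2627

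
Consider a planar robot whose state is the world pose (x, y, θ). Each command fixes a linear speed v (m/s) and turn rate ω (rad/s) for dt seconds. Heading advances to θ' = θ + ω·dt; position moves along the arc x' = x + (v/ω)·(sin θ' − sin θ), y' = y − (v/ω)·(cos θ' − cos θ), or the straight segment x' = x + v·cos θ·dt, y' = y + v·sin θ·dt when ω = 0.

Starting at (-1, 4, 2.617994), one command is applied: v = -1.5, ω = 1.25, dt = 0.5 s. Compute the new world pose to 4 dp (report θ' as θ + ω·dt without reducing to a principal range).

θ' = 2.6180 + 1.25·0.5 = 3.2430
R = v/ω = -1.5/1.25 = -1.2000
x' = -1 + -1.2000·(sin 3.2430 − sin 2.6180) = -0.2785
y' = 4 − -1.2000·(cos 3.2430 − cos 2.6180) = 3.8454

(-0.2785, 3.8454, 3.2430)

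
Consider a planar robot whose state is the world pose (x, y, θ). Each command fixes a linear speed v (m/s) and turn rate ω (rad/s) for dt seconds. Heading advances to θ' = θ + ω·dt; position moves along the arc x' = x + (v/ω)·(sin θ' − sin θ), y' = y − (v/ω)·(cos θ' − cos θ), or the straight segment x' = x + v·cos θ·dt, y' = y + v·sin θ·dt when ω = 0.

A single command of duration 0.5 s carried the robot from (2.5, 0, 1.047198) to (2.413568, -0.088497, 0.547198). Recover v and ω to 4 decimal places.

Δθ = 0.547198 − 1.047198 = -0.500000
ω = Δθ/dt = -0.500000/0.5 = -1.0000
R = −Δy/(cos θ' − cos θ) = 0.2500
v = R·ω = 0.2500·-1.0000 = -0.2500

v = -0.2500, ω = -1.0000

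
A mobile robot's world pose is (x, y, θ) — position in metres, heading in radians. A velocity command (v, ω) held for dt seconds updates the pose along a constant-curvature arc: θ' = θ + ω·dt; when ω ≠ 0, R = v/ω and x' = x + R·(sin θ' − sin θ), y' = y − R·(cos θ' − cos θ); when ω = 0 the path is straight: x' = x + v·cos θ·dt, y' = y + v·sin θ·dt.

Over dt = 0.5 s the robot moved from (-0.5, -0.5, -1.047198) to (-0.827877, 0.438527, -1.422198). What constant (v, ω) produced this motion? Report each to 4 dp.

Δθ = -1.422198 − -1.047198 = -0.375000
ω = Δθ/dt = -0.375000/0.5 = -0.7500
R = −Δy/(cos θ' − cos θ) = 2.6667
v = R·ω = 2.6667·-0.7500 = -2.0000

v = -2.0000, ω = -0.7500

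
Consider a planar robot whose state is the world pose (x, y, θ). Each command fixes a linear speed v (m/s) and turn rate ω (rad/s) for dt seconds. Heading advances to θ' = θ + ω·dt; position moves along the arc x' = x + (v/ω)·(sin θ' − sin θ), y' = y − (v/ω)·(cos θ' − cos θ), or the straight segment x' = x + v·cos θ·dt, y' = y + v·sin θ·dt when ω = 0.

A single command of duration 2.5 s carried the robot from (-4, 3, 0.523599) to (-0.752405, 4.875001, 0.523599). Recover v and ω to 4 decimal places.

Δθ = 0.523599 − 0.523599 = 0.000000
ω = Δθ/dt = 0.000000/2.5 = 0.0000
ω = 0 → v = (Δx·cos θ + Δy·sin θ)/dt = 1.5000

v = 1.5000, ω = 0.0000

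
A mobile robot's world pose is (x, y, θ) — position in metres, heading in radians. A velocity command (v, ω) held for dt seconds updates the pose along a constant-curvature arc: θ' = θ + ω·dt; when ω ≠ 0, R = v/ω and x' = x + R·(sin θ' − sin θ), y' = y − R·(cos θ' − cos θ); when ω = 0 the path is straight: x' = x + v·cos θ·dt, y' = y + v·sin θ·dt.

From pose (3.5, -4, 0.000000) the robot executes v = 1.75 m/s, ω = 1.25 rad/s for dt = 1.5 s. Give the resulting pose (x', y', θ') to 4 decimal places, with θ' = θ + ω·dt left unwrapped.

θ' = 0.0000 + 1.25·1.5 = 1.8750
R = v/ω = 1.75/1.25 = 1.4000
x' = 3.5 + 1.4000·(sin 1.8750 − sin 0.0000) = 4.8357
y' = -4 − 1.4000·(cos 1.8750 − cos 0.0000) = -2.1807

(4.8357, -2.1807, 1.8750)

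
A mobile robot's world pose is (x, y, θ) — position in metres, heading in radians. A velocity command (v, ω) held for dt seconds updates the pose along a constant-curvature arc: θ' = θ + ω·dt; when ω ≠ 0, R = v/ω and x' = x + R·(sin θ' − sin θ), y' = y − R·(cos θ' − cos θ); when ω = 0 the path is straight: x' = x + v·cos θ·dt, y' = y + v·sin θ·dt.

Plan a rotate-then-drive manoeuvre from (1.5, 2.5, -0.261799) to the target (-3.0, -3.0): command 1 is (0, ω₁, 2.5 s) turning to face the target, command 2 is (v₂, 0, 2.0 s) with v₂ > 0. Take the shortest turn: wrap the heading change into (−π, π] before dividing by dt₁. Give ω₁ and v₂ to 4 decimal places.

heading to target = atan2(-3−2.5, -3−1.5) = -2.2565
Δθ = wrap(-2.2565 − -0.2618) = -1.9947; ω₁ = Δθ/dt₁ = -0.7979
distance = √((-3−1.5)² + (-3−2.5)²) = 7.1063; v₂ = distance/dt₂ = 3.5532

ω₁ = -0.7979, v₂ = 3.5532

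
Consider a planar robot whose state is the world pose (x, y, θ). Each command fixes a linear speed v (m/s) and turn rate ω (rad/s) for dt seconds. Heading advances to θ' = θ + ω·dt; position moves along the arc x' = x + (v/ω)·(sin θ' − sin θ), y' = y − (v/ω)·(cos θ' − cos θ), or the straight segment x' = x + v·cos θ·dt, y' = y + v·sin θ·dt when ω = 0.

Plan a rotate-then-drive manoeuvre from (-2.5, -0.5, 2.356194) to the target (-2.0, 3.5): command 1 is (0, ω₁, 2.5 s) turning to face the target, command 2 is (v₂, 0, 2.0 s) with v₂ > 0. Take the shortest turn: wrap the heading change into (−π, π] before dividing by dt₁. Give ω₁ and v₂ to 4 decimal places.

heading to target = atan2(3.5−-0.5, -2−-2.5) = 1.4464
Δθ = wrap(1.4464 − 2.3562) = -0.9098; ω₁ = Δθ/dt₁ = -0.3639
distance = √((-2−-2.5)² + (3.5−-0.5)²) = 4.0311; v₂ = distance/dt₂ = 2.0156

ω₁ = -0.3639, v₂ = 2.0156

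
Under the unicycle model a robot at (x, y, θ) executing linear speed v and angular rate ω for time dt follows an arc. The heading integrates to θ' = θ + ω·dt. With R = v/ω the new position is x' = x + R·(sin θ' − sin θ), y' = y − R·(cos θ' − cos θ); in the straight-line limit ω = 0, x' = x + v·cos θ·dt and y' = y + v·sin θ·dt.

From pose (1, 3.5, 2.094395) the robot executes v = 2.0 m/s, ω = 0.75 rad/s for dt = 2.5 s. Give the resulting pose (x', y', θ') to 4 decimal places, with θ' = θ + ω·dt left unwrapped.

(-3.2733, 3.9707, 3.9694)

θ' = 2.0944 + 0.75·2.5 = 3.9694
R = v/ω = 2.0/0.75 = 2.6667
x' = 1 + 2.6667·(sin 3.9694 − sin 2.0944) = -3.2733
y' = 3.5 − 2.6667·(cos 3.9694 − cos 2.0944) = 3.9707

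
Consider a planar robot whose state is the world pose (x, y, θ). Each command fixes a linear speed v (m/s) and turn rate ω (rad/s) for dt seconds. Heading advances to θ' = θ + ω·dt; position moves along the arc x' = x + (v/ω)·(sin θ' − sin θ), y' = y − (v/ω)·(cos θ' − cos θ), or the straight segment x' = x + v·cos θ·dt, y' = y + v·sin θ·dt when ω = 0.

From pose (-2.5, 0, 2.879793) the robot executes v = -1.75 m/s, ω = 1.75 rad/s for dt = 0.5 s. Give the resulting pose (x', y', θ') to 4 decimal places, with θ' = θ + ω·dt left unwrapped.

θ' = 2.8798 + 1.75·0.5 = 3.7548
R = v/ω = -1.75/1.75 = -1.0000
x' = -2.5 + -1.0000·(sin 3.7548 − sin 2.8798) = -1.6657
y' = 0 − -1.0000·(cos 3.7548 − cos 2.8798) = 0.1481

(-1.6657, 0.1481, 3.7548)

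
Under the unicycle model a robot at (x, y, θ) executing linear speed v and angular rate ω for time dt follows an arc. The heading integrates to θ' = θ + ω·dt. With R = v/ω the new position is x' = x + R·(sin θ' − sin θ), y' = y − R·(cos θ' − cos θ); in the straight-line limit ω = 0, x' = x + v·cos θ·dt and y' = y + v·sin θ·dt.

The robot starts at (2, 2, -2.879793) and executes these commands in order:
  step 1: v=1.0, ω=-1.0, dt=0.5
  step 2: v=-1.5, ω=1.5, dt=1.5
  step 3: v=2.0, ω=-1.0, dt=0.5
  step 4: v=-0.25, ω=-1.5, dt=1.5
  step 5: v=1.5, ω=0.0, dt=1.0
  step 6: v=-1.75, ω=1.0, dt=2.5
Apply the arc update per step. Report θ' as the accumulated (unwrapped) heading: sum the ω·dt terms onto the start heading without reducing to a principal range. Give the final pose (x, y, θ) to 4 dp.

(4.8982, 5.1707, -1.3798)

step 1: θ'=-3.3798 (R=-1.0000) → pose (1.5052, 1.9942, -3.3798)
step 2: θ'=-1.1298 (R=-1.0000) → pose (2.6455, 3.3928, -1.1298)
step 3: θ'=-1.6298 (R=-2.0000) → pose (2.8334, 2.4212, -1.6298)
step 4: θ'=-3.8798 (R=0.1667) → pose (3.1119, 2.5346, -3.8798)
step 5: θ'=-3.8798 (straight) → pose (2.0024, 3.5440, -3.8798)
step 6: θ'=-1.3798 (R=-1.7500) → pose (4.8982, 5.1707, -1.3798)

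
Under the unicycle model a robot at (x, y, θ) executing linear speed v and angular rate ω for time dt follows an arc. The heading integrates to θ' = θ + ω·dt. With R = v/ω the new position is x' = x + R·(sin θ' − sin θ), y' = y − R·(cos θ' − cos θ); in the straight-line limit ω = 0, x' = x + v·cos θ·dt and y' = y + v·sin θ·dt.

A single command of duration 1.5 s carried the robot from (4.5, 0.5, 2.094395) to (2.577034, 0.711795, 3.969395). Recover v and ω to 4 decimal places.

Δθ = 3.969395 − 2.094395 = 1.875000
ω = Δθ/dt = 1.875000/1.5 = 1.2500
R = Δx/(sin θ' − sin θ) = 1.2000
v = R·ω = 1.2000·1.2500 = 1.5000

v = 1.5000, ω = 1.2500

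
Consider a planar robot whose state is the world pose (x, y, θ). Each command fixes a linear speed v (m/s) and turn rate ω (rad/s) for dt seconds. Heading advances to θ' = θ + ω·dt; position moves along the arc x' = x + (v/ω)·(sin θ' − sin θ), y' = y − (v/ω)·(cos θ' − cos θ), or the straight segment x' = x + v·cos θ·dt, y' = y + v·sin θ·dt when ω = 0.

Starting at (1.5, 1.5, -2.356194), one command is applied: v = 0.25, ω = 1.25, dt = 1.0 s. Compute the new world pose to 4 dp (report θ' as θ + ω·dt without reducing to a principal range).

(1.4626, 1.2690, -1.1062)

θ' = -2.3562 + 1.25·1.0 = -1.1062
R = v/ω = 0.25/1.25 = 0.2000
x' = 1.5 + 0.2000·(sin -1.1062 − sin -2.3562) = 1.4626
y' = 1.5 − 0.2000·(cos -1.1062 − cos -2.3562) = 1.2690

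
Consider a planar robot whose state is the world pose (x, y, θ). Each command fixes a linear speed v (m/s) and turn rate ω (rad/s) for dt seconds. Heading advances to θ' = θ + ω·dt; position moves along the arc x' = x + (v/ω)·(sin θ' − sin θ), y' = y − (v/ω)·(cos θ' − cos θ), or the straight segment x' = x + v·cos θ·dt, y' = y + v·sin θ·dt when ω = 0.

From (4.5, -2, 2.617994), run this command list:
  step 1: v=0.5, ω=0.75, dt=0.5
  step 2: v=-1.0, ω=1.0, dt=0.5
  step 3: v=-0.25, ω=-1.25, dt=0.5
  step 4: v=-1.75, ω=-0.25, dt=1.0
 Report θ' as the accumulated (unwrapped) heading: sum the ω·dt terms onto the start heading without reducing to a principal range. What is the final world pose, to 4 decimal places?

step 1: θ'=2.9930 (R=0.6667) → pose (4.2654, -1.9180, 2.9930)
step 2: θ'=3.4930 (R=-1.0000) → pose (4.7576, -1.8679, 3.4930)
step 3: θ'=2.8680 (R=0.2000) → pose (4.8805, -1.8632, 2.8680)
step 4: θ'=2.6180 (R=7.0000) → pose (6.4891, -2.5406, 2.6180)

(6.4891, -2.5406, 2.6180)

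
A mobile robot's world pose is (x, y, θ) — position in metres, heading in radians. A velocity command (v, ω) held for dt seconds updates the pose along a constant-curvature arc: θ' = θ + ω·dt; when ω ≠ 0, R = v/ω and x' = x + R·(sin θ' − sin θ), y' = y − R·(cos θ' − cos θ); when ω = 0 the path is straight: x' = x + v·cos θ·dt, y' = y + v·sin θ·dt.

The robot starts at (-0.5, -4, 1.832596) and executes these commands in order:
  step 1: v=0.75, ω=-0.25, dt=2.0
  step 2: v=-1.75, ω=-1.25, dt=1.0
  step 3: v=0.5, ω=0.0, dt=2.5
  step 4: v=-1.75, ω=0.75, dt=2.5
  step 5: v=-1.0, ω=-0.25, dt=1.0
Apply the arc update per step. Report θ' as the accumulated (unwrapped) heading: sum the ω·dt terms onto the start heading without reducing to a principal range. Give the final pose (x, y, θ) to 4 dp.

(-2.2270, -7.6464, 1.7076)

step 1: θ'=1.3326 (R=-3.0000) → pose (-0.5175, -2.5157, 1.3326)
step 2: θ'=0.0826 (R=1.4000) → pose (-1.7625, -3.5806, 0.0826)
step 3: θ'=0.0826 (straight) → pose (-0.5167, -3.4774, 0.0826)
step 4: θ'=1.9576 (R=-2.3333) → pose (-2.4852, -6.6830, 1.9576)
step 5: θ'=1.7076 (R=4.0000) → pose (-2.2270, -7.6464, 1.7076)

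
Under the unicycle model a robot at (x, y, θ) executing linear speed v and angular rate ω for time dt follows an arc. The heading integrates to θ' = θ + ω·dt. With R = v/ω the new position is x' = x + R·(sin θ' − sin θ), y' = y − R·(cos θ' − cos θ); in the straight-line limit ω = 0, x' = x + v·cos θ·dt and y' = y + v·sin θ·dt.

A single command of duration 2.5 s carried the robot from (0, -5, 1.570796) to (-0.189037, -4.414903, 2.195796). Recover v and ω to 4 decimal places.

Δθ = 2.195796 − 1.570796 = 0.625000
ω = Δθ/dt = 0.625000/2.5 = 0.2500
R = −Δy/(cos θ' − cos θ) = 1.0000
v = R·ω = 1.0000·0.2500 = 0.2500

v = 0.2500, ω = 0.2500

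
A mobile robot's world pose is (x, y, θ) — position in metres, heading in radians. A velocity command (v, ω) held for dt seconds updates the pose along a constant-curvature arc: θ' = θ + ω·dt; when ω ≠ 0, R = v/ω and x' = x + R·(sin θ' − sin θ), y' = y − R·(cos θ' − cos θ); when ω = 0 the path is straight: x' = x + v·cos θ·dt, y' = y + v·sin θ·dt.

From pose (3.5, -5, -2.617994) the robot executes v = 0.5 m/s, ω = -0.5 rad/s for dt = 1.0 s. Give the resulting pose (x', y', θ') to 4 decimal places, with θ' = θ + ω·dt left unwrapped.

(3.0236, -5.1337, -3.1180)

θ' = -2.6180 + -0.5·1.0 = -3.1180
R = v/ω = 0.5/-0.5 = -1.0000
x' = 3.5 + -1.0000·(sin -3.1180 − sin -2.6180) = 3.0236
y' = -5 − -1.0000·(cos -3.1180 − cos -2.6180) = -5.1337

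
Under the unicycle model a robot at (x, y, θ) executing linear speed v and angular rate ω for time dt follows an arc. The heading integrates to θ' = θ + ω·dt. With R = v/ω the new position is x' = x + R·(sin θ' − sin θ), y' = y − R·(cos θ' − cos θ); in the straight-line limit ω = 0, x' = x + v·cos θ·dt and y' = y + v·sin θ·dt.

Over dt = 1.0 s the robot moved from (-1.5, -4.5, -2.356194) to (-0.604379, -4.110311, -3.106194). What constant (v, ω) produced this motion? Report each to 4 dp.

Δθ = -3.106194 − -2.356194 = -0.750000
ω = Δθ/dt = -0.750000/1.0 = -0.7500
R = Δx/(sin θ' − sin θ) = 1.3333
v = R·ω = 1.3333·-0.7500 = -1.0000

v = -1.0000, ω = -0.7500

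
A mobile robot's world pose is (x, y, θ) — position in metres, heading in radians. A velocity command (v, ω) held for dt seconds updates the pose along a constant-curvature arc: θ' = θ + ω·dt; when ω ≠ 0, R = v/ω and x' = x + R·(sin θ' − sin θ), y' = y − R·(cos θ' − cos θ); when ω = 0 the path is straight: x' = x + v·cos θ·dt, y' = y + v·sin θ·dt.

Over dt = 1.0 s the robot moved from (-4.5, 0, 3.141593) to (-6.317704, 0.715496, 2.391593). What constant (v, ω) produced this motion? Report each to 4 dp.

v = 2.0000, ω = -0.7500

Δθ = 2.391593 − 3.141593 = -0.750000
ω = Δθ/dt = -0.750000/1.0 = -0.7500
R = Δx/(sin θ' − sin θ) = -2.6667
v = R·ω = -2.6667·-0.7500 = 2.0000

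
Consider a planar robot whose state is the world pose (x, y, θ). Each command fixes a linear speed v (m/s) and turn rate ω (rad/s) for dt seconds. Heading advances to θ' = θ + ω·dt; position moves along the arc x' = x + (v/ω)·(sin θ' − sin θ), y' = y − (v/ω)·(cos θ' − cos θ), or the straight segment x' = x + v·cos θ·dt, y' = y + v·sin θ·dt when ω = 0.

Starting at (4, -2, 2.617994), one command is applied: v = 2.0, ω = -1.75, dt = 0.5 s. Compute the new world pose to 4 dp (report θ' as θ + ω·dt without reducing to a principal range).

(3.4455, -1.2061, 1.7430)

θ' = 2.6180 + -1.75·0.5 = 1.7430
R = v/ω = 2.0/-1.75 = -1.1429
x' = 4 + -1.1429·(sin 1.7430 − sin 2.6180) = 3.4455
y' = -2 − -1.1429·(cos 1.7430 − cos 2.6180) = -1.2061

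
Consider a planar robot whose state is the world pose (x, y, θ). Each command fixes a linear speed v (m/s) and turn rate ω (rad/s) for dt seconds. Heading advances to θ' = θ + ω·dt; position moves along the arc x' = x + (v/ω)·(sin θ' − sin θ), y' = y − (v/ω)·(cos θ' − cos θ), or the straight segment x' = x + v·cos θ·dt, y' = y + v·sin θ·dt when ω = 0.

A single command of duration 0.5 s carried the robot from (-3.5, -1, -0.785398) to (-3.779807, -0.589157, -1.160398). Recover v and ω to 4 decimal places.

Δθ = -1.160398 − -0.785398 = -0.375000
ω = Δθ/dt = -0.375000/0.5 = -0.7500
R = −Δy/(cos θ' − cos θ) = 1.3333
v = R·ω = 1.3333·-0.7500 = -1.0000

v = -1.0000, ω = -0.7500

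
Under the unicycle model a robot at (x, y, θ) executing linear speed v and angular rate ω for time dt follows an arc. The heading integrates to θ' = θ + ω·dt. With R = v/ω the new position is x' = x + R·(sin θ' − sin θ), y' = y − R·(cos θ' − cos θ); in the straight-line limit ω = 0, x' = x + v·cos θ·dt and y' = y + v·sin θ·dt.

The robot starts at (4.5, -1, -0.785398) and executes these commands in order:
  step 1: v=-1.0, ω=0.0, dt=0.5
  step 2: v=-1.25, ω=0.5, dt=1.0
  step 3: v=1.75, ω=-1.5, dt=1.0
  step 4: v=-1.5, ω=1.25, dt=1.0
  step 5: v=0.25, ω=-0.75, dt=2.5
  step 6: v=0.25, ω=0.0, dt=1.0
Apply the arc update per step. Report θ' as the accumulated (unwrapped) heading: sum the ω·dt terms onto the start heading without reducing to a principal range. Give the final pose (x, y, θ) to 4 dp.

(3.2001, -0.7974, -2.4104)

step 1: θ'=-0.7854 (straight) → pose (4.1464, -0.6464, -0.7854)
step 2: θ'=-0.2854 (R=-2.5000) → pose (3.0825, -0.0153, -0.2854)
step 3: θ'=-1.7854 (R=-1.1667) → pose (3.8940, -1.3833, -1.7854)
step 4: θ'=-0.5354 (R=-1.2000) → pose (3.3337, -0.0956, -0.5354)
step 5: θ'=-2.4104 (R=-0.3333) → pose (3.3862, -0.6305, -2.4104)
step 6: θ'=-2.4104 (straight) → pose (3.2001, -0.7974, -2.4104)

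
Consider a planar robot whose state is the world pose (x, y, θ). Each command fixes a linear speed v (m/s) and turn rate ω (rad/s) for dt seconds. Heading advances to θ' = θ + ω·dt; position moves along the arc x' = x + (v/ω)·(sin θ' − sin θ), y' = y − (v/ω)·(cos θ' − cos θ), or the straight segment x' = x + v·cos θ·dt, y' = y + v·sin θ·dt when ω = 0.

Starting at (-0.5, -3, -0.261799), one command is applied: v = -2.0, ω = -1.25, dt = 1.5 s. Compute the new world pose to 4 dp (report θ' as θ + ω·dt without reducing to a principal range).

(-1.4364, -0.5965, -2.1368)

θ' = -0.2618 + -1.25·1.5 = -2.1368
R = v/ω = -2.0/-1.25 = 1.6000
x' = -0.5 + 1.6000·(sin -2.1368 − sin -0.2618) = -1.4364
y' = -3 − 1.6000·(cos -2.1368 − cos -0.2618) = -0.5965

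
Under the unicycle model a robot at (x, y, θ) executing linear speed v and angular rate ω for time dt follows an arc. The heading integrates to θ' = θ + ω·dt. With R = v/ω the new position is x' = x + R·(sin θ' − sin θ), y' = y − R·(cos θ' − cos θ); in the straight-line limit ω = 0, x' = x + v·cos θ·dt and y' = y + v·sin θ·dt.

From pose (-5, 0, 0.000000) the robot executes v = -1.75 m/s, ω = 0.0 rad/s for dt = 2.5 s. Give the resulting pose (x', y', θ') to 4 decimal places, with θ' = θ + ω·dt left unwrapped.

θ' = 0.0000 + 0.0·2.5 = 0.0000
ω = 0 → straight: x' = -5 + -1.75·cos(0.0000)·2.5 = -9.3750
y' = 0 + -1.75·sin(0.0000)·2.5 = 0.0000

(-9.3750, 0.0000, 0.0000)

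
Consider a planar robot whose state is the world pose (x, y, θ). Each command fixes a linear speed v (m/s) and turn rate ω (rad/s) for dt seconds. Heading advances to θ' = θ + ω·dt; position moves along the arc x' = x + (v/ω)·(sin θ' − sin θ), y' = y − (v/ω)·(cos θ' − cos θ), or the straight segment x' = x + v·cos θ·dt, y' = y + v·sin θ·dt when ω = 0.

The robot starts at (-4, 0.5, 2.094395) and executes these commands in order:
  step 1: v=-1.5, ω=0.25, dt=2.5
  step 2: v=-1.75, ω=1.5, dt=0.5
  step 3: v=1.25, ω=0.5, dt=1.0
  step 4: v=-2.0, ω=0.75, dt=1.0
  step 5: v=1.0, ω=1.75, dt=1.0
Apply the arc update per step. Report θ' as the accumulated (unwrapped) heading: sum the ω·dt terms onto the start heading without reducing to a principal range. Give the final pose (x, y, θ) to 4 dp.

(-0.0650, -1.4240, 6.4694)

step 1: θ'=2.7194 (R=-6.0000) → pose (-1.2624, -1.9731, 2.7194)
step 2: θ'=3.4694 (R=-1.1667) → pose (-0.4088, -2.0135, 3.4694)
step 3: θ'=3.9694 (R=2.5000) → pose (-1.4450, -2.6891, 3.9694)
step 4: θ'=4.7194 (R=-2.6667) → pose (-0.7422, -0.8664, 4.7194)
step 5: θ'=6.4694 (R=0.5714) → pose (-0.0650, -1.4240, 6.4694)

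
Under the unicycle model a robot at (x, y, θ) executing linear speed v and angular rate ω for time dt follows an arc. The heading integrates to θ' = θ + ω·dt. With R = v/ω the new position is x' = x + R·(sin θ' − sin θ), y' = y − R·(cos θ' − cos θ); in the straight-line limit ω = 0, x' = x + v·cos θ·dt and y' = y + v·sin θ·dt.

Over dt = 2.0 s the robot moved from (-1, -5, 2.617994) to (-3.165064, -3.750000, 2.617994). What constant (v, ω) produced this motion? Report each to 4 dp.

Δθ = 2.617994 − 2.617994 = 0.000000
ω = Δθ/dt = 0.000000/2.0 = 0.0000
ω = 0 → v = (Δx·cos θ + Δy·sin θ)/dt = 1.2500

v = 1.2500, ω = 0.0000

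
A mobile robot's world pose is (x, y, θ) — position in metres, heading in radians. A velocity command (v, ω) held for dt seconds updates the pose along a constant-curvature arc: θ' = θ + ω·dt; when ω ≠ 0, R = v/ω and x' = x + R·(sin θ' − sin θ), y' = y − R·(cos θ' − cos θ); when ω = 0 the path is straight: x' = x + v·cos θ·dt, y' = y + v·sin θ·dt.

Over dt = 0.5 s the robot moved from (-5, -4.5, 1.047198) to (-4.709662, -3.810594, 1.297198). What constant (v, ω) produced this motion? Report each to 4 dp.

Δθ = 1.297198 − 1.047198 = 0.250000
ω = Δθ/dt = 0.250000/0.5 = 0.5000
R = −Δy/(cos θ' − cos θ) = 3.0000
v = R·ω = 3.0000·0.5000 = 1.5000

v = 1.5000, ω = 0.5000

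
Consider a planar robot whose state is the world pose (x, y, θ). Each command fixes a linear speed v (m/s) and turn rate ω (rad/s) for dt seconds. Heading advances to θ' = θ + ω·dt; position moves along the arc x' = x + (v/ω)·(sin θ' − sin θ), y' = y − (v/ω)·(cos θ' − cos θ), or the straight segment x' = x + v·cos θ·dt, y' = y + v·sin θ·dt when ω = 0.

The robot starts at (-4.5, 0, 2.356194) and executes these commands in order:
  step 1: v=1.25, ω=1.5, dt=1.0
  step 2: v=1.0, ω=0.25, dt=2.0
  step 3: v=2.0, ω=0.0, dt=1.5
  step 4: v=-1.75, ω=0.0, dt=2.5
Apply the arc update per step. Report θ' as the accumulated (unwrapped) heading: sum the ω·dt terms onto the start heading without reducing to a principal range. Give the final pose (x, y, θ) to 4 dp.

(-6.2835, -0.2977, 4.3562)

step 1: θ'=3.8562 (R=0.8333) → pose (-5.6354, 0.0402, 3.8562)
step 2: θ'=4.3562 (R=4.0000) → pose (-6.7630, -1.5864, 4.3562)
step 3: θ'=4.3562 (straight) → pose (-7.8091, -4.3981, 4.3562)
step 4: θ'=4.3562 (straight) → pose (-6.2835, -0.2977, 4.3562)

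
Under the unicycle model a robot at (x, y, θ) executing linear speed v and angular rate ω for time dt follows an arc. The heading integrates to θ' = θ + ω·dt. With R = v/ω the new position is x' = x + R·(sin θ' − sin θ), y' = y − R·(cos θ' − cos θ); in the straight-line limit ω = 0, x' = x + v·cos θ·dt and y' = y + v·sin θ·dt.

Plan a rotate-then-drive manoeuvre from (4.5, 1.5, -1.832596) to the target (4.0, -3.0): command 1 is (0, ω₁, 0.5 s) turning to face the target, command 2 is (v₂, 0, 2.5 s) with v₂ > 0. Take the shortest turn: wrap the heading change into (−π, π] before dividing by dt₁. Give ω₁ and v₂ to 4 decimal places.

ω₁ = 0.3023, v₂ = 1.8111

heading to target = atan2(-3−1.5, 4−4.5) = -1.6815
Δθ = wrap(-1.6815 − -1.8326) = 0.1511; ω₁ = Δθ/dt₁ = 0.3023
distance = √((4−4.5)² + (-3−1.5)²) = 4.5277; v₂ = distance/dt₂ = 1.8111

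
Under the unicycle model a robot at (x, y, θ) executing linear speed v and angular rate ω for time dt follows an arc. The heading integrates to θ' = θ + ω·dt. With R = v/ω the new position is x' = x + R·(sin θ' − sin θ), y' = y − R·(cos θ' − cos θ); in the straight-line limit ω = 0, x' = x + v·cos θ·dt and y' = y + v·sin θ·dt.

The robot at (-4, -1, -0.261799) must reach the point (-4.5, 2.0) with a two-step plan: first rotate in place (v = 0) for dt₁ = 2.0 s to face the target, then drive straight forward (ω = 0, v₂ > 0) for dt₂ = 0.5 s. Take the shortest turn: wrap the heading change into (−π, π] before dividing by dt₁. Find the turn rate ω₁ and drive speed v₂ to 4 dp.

heading to target = atan2(2−-1, -4.5−-4) = 1.7359
Δθ = wrap(1.7359 − -0.2618) = 1.9977; ω₁ = Δθ/dt₁ = 0.9989
distance = √((-4.5−-4)² + (2−-1)²) = 3.0414; v₂ = distance/dt₂ = 6.0828

ω₁ = 0.9989, v₂ = 6.0828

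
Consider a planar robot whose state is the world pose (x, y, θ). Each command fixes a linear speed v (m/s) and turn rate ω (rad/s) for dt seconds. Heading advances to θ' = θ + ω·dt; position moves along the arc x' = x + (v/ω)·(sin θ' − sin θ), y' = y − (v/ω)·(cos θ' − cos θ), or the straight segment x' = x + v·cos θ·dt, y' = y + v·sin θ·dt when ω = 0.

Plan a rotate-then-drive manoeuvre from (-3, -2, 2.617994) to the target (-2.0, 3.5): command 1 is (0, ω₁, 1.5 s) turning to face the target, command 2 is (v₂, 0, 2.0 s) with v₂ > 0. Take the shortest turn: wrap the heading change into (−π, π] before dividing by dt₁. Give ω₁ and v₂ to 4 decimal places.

ω₁ = -0.8180, v₂ = 2.7951

heading to target = atan2(3.5−-2, -2−-3) = 1.3909
Δθ = wrap(1.3909 − 2.6180) = -1.2271; ω₁ = Δθ/dt₁ = -0.8180
distance = √((-2−-3)² + (3.5−-2)²) = 5.5902; v₂ = distance/dt₂ = 2.7951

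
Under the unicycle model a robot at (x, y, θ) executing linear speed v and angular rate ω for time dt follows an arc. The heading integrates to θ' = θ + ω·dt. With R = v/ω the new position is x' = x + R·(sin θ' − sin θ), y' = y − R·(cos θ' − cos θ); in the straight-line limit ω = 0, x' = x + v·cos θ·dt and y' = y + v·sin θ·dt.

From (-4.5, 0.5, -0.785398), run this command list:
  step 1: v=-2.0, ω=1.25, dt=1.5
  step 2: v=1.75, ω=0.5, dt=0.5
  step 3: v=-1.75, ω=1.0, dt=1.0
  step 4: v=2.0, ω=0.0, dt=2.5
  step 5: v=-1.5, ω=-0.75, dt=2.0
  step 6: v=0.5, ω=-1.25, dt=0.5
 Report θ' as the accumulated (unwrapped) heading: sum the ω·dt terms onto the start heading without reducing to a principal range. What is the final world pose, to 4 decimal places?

(-9.5123, 0.3007, 0.2146)

step 1: θ'=1.0896 (R=-1.6000) → pose (-7.0497, 0.1092, 1.0896)
step 2: θ'=1.3396 (R=3.5000) → pose (-6.7454, 0.9271, 1.3396)
step 3: θ'=2.3396 (R=-1.7500) → pose (-6.2997, -0.6906, 2.3396)
step 4: θ'=2.3396 (straight) → pose (-9.7761, 2.9031, 2.3396)
step 5: θ'=0.8396 (R=2.0000) → pose (-9.7248, 0.1770, 0.8396)
step 6: θ'=0.2146 (R=-0.4000) → pose (-9.5123, 0.3007, 0.2146)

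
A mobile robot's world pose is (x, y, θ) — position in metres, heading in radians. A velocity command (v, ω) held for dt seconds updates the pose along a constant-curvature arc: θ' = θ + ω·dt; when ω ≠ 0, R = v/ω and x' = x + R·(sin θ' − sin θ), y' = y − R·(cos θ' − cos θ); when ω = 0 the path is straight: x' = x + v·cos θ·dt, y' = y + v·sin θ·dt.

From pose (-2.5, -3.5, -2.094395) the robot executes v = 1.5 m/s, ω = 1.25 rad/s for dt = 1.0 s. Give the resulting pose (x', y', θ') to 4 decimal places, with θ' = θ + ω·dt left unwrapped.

(-2.3579, -4.8970, -0.8444)

θ' = -2.0944 + 1.25·1.0 = -0.8444
R = v/ω = 1.5/1.25 = 1.2000
x' = -2.5 + 1.2000·(sin -0.8444 − sin -2.0944) = -2.3579
y' = -3.5 − 1.2000·(cos -0.8444 − cos -2.0944) = -4.8970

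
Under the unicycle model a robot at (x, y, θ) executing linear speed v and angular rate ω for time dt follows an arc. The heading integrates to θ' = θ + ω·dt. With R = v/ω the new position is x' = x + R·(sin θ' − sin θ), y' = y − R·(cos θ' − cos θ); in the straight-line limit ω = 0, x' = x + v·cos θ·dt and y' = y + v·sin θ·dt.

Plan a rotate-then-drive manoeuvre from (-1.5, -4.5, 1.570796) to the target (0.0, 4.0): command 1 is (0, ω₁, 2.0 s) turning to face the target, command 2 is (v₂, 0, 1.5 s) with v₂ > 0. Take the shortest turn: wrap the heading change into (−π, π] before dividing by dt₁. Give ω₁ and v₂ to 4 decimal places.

heading to target = atan2(4−-4.5, 0−-1.5) = 1.3961
Δθ = wrap(1.3961 − 1.5708) = -0.1747; ω₁ = Δθ/dt₁ = -0.0873
distance = √((0−-1.5)² + (4−-4.5)²) = 8.6313; v₂ = distance/dt₂ = 5.7542

ω₁ = -0.0873, v₂ = 5.7542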